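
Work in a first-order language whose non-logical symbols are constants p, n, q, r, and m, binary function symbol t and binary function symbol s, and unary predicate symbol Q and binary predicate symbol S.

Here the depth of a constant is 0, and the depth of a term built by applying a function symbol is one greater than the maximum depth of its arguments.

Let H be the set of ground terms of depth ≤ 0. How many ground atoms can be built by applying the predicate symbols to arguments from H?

First count ground terms of depth ≤ 0.
If N_k denotes the number of depth-≤k ground terms, the 5 constants give N_0 = 5, and each function symbol of arity r contributes N_{k-1}^r new terms at level k: N_k = 5 + N_{k-1}^2 + N_{k-1}^2.
N_0 = 5
So |H| = 5.
A ground atom is a predicate applied to a tuple of terms from H, so the count is the sum over predicates of |H|^arity:
  Q: 5;  S: 5^2 = 25
Total ground atoms: 5 + 25 = 30.

30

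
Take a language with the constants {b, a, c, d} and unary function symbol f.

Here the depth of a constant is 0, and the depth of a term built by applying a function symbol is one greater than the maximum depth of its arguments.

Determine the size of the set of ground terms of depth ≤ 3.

16

Write N_k for the number of ground terms of depth ≤ k. A term of depth ≤ k is either a constant or a function symbol applied to arguments of depth ≤ k−1, so N_k = 4 + N_{k-1}.
N_0 = 4
N_1 = 4 + 4 = 8
N_2 = 4 + 8 = 12
N_3 = 4 + 12 = 16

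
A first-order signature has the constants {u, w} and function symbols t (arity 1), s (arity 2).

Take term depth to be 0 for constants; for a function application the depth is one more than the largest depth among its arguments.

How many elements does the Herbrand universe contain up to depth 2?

Let N_k = |{terms of depth ≤ k}|. Then N_0 = 2 and N_k = 2 + N_{k-1} + N_{k-1}^2 for k ≥ 1 (one summand per function symbol, arity giving the exponent).
N_0 = 2
N_1 = 2 + 2 + 2^2 = 8
N_2 = 2 + 8 + 8^2 = 74

74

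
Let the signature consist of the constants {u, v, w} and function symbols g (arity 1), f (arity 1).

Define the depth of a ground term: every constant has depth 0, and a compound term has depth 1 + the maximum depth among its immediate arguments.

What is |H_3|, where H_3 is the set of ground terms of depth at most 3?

45

Count level by level. With function symbols g/1, f/1, the terms of depth ≤ k are the 3 constants together with each function applied to depth-≤(k−1) tuples, so N_k = 3 + N_{k-1} + N_{k-1}.
N_0 = 3
N_1 = 3 + 3 + 3 = 9
N_2 = 3 + 9 + 9 = 21
N_3 = 3 + 21 + 21 = 45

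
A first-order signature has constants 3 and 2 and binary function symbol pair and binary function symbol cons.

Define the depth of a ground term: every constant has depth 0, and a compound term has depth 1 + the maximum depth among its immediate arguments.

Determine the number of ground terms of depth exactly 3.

Let N_k count ground terms of depth at most k. Each non-constant term of depth ≤ k is some function symbol applied to depth-≤(k−1) arguments, giving N_k = 2 + N_{k-1}^2 + N_{k-1}^2.
N_0 = 2
N_1 = 2 + 2^2 + 2^2 = 10
N_2 = 2 + 10^2 + 10^2 = 202
N_3 = 2 + 202^2 + 202^2 = 81610
Terms of depth exactly 3: N_3 − N_2 = 81610 − 202 = 81408.

81408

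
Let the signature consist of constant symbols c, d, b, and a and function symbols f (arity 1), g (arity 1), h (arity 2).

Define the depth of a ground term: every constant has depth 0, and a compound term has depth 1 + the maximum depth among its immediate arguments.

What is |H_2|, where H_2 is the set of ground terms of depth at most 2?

844

Write N_k for the number of ground terms of depth ≤ k. A term of depth ≤ k is either a constant or a function symbol applied to arguments of depth ≤ k−1, so N_k = 4 + N_{k-1} + N_{k-1} + N_{k-1}^2.
N_0 = 4
N_1 = 4 + 4 + 4 + 4^2 = 28
N_2 = 4 + 28 + 28 + 28^2 = 844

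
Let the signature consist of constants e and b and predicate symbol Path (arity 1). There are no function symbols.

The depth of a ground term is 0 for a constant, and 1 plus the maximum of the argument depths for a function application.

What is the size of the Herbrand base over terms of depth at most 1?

First count ground terms of depth ≤ 1.
With no function symbols every ground term is a constant, so there are exactly 2 ground terms at every depth bound.
N_0 = 2
N_1 = 2
Explicitly: e, b.
So |H| = 2.
A ground atom is a predicate applied to a tuple of terms from H, so the count is the sum over predicates of |H|^arity:
  Path: 2
Total ground atoms: 2.

2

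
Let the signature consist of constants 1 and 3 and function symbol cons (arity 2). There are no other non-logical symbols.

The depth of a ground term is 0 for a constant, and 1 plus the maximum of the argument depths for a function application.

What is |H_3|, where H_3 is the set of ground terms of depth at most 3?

Count level by level. With function symbols cons/2, the terms of depth ≤ k are the 2 constants together with each function applied to depth-≤(k−1) tuples, so N_k = 2 + N_{k-1}^2.
N_0 = 2
N_1 = 2 + 2^2 = 6
N_2 = 2 + 6^2 = 38
N_3 = 2 + 38^2 = 1446

1446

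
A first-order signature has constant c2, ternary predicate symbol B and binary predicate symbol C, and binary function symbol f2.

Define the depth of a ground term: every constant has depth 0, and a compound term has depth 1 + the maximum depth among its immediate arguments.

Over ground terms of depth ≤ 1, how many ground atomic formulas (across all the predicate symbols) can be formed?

12

First count ground terms of depth ≤ 1.
Count level by level. With function symbols f2/2, the terms of depth ≤ k are the 1 constant together with each function applied to depth-≤(k−1) tuples, so N_k = 1 + N_{k-1}^2.
N_0 = 1
N_1 = 1 + 1^2 = 2
So |H| = 2.
Each predicate of arity r yields |H|^r ground atoms (one per choice of an r-tuple from H):
  B: 2^3 = 8;  C: 2^2 = 4
Total ground atoms: 8 + 4 = 12.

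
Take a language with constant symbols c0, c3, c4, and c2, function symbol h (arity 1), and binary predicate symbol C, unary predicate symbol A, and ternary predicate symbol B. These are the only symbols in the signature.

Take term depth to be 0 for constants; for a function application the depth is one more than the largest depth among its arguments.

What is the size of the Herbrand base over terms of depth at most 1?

First count ground terms of depth ≤ 1.
If N_k denotes the number of depth-≤k ground terms, the 4 constants give N_0 = 4, and each function symbol of arity r contributes N_{k-1}^r new terms at level k: N_k = 4 + N_{k-1}.
N_0 = 4
N_1 = 4 + 4 = 8
So |H| = 8.
For each predicate symbol, the number of ground atoms is |H| raised to its arity; summing:
  C: 8^2 = 64;  A: 8;  B: 8^3 = 512
Total ground atoms: 64 + 8 + 512 = 584.

584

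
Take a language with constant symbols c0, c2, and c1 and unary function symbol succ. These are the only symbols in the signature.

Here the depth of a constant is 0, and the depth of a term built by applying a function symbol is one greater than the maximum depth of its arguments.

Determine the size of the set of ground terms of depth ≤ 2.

Let N_k = |{terms of depth ≤ k}|. Then N_0 = 3 and N_k = 3 + N_{k-1} for k ≥ 1 (one summand per function symbol, arity giving the exponent).
N_0 = 3
N_1 = 3 + 3 = 6
N_2 = 3 + 6 = 9

9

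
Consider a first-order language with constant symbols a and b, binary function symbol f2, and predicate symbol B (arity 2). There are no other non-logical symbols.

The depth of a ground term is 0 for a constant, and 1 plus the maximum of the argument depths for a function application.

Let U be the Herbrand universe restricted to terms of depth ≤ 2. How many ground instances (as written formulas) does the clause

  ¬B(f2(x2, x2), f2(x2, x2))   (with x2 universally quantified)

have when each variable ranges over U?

Ground terms of depth ≤ 2:
  If N_k denotes the number of depth-≤k ground terms, the 2 constants give N_0 = 2, and each function symbol of arity r contributes N_{k-1}^r new terms at level k: N_k = 2 + N_{k-1}^2.
  N_0 = 2
  N_1 = 2 + 2^2 = 6
  N_2 = 2 + 6^2 = 38
So there are 38 ground terms available for substitution.
There is 1 variable to instantiate (x2),  occurring in at least one literal, so different choices give different ground instances.
Number of ground instances = 38.

38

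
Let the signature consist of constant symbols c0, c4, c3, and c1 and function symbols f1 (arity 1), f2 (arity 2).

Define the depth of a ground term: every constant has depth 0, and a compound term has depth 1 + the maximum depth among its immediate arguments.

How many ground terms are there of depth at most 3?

Write N_k for the number of ground terms of depth ≤ k. A term of depth ≤ k is either a constant or a function symbol applied to arguments of depth ≤ k−1, so N_k = 4 + N_{k-1} + N_{k-1}^2.
N_0 = 4
N_1 = 4 + 4 + 4^2 = 24
N_2 = 4 + 24 + 24^2 = 604
N_3 = 4 + 604 + 604^2 = 365424

365424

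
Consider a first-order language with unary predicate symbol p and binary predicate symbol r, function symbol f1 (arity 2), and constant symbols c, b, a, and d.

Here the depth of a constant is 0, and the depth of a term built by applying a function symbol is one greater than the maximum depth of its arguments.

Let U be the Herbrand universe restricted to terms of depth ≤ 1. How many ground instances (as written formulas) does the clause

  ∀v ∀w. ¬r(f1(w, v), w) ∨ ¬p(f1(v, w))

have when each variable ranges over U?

Ground terms of depth ≤ 1:
  Count level by level. With function symbols f1/2, the terms of depth ≤ k are the 4 constants together with each function applied to depth-≤(k−1) tuples, so N_k = 4 + N_{k-1}^2.
  N_0 = 4
  N_1 = 4 + 4^2 = 20
So there are 20 ground terms available for substitution.
The clause has 2 distinct variables (v, w), each appearing in the body. In the free term algebra distinct substitutions yield syntactically distinct ground instances.
Number of ground instances = 20^2 = 400.

400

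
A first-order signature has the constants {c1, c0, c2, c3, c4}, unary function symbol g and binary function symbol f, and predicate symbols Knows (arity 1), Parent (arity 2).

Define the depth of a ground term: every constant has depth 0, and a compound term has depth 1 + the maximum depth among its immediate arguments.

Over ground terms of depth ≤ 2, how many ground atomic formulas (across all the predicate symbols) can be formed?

1601490

First count ground terms of depth ≤ 2.
Write N_k for the number of ground terms of depth ≤ k. A term of depth ≤ k is either a constant or a function symbol applied to arguments of depth ≤ k−1, so N_k = 5 + N_{k-1} + N_{k-1}^2.
N_0 = 5
N_1 = 5 + 5 + 5^2 = 35
N_2 = 5 + 35 + 35^2 = 1265
So |H| = 1265.
Each predicate of arity r yields |H|^r ground atoms (one per choice of an r-tuple from H):
  Knows: 1265;  Parent: 1265^2 = 1600225
Total ground atoms: 1265 + 1600225 = 1601490.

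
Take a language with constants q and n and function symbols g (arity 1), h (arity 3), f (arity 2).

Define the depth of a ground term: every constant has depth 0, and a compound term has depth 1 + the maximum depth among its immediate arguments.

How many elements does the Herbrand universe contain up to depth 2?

4370

If N_k denotes the number of depth-≤k ground terms, the 2 constants give N_0 = 2, and each function symbol of arity r contributes N_{k-1}^r new terms at level k: N_k = 2 + N_{k-1} + N_{k-1}^3 + N_{k-1}^2.
N_0 = 2
N_1 = 2 + 2 + 2^3 + 2^2 = 16
N_2 = 2 + 16 + 16^3 + 16^2 = 4370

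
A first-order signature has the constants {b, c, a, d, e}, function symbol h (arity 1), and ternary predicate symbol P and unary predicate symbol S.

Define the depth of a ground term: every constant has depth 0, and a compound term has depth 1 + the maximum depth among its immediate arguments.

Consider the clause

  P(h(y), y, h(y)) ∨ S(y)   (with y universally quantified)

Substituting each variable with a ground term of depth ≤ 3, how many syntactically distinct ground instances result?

20

Ground terms of depth ≤ 3:
  If N_k denotes the number of depth-≤k ground terms, the 5 constants give N_0 = 5, and each function symbol of arity r contributes N_{k-1}^r new terms at level k: N_k = 5 + N_{k-1}.
  N_0 = 5
  N_1 = 5 + 5 = 10
  N_2 = 5 + 10 = 15
  N_3 = 5 + 15 = 20
So there are 20 ground terms available for substitution.
The variable y ranges independently over the available ground terms, and distinct assignments produce distinct instances.
Number of ground instances = 20.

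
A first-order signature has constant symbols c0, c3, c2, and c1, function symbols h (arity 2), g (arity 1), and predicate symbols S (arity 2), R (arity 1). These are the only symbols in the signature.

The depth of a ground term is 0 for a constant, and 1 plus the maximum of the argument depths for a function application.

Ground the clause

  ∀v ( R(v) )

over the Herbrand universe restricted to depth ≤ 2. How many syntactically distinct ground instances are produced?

604

Ground terms of depth ≤ 2:
  If N_k denotes the number of depth-≤k ground terms, the 4 constants give N_0 = 4, and each function symbol of arity r contributes N_{k-1}^r new terms at level k: N_k = 4 + N_{k-1}^2 + N_{k-1}.
  N_0 = 4
  N_1 = 4 + 4^2 + 4 = 24
  N_2 = 4 + 24^2 + 24 = 604
So there are 604 ground terms available for substitution.
There is 1 variable to instantiate (v),  occurring in at least one literal, so different choices give different ground instances.
Number of ground instances = 604.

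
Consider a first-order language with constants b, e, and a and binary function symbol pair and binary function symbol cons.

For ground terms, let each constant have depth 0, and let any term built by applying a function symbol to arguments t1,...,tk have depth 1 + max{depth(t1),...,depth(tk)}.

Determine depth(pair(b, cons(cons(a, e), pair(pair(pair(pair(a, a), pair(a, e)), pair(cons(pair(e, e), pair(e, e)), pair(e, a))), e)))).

7

depth(cons(a, e)) = 1 + max(0, 0) = 1
depth(pair(a, a)) = 1 + max(0, 0) = 1
depth(pair(a, e)) = 1 + max(0, 0) = 1
depth(pair(pair(a, a), pair(a, e))) = 1 + max(1, 1) = 2
depth(pair(e, e)) = 1 + max(0, 0) = 1
depth(cons(pair(e, e), pair(e, e))) = 1 + max(1, 1) = 2
depth(pair(e, a)) = 1 + max(0, 0) = 1
depth(pair(cons(pair(e, e), pair(e, e)), pair(e, a))) = 1 + max(2, 1) = 3
depth(pair(pair(pair(a, a), pair(a, e)), pair(cons(pair(e, e), pair(e, e)), pair(e, a)))) = 1 + max(2, 3) = 4
depth(pair(pair(pair(pair(a, a), pair(a, e)), pair(cons(pair(e, e), pair(e, e)), pair(e, a))), e)) = 1 + max(4, 0) = 5
depth(cons(cons(a, e), pair(pair(pair(pair(a, a), pair(a, e)), pair(cons(pair(e, e), pair(e, e)), pair(e, a))), e))) = 1 + max(1, 5) = 6
depth(pair(b, cons(cons(a, e), pair(pair(pair(pair(a, a), pair(a, e)), pair(cons(pair(e, e), pair(e, e)), pair(e, a))), e)))) = 1 + max(0, 6) = 7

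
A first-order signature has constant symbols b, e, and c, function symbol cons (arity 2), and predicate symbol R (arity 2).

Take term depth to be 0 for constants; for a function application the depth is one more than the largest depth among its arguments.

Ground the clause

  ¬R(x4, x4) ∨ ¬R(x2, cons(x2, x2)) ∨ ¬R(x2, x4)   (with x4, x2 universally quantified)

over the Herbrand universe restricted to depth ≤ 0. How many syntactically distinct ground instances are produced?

Ground terms of depth ≤ 0:
  Count level by level. With function symbols cons/2, the terms of depth ≤ k are the 3 constants together with each function applied to depth-≤(k−1) tuples, so N_k = 3 + N_{k-1}^2.
  N_0 = 3
So there are 3 ground terms available for substitution.
There are 2 variables to instantiate (x4, x2), each occurring in at least one literal, so different choices give different ground instances.
Number of ground instances = 3^2 = 9.

9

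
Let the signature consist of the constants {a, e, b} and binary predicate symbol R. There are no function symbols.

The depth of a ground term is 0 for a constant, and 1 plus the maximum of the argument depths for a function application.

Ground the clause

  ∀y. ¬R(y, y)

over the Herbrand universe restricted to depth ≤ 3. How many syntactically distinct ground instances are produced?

3

Ground terms of depth ≤ 3:
  With no function symbols every ground term is a constant, so there are exactly 3 ground terms at every depth bound.
  N_0 = 3
  N_1 = 3
  N_2 = 3
  N_3 = 3
  Explicitly: a, e, b.
So there are 3 ground terms available for substitution.
The clause has 1 distinct variable (y), which appears in the body. In the free term algebra distinct substitutions yield syntactically distinct ground instances.
Number of ground instances = 3.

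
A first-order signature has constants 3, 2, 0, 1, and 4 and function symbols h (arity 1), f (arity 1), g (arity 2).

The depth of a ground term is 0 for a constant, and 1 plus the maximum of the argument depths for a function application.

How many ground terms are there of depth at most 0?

5

Count level by level. With function symbols h/1, f/1, g/2, the terms of depth ≤ k are the 5 constants together with each function applied to depth-≤(k−1) tuples, so N_k = 5 + N_{k-1} + N_{k-1} + N_{k-1}^2.
N_0 = 5
Explicitly: 3, 2, 0, 1, 4.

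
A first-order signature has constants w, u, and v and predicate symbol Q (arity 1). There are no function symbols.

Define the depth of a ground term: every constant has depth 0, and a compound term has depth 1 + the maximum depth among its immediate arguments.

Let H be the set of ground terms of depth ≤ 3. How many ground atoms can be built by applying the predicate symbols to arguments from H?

First count ground terms of depth ≤ 3.
With no function symbols every ground term is a constant, so there are exactly 3 ground terms at every depth bound.
N_0 = 3
N_1 = 3
N_2 = 3
N_3 = 3
Explicitly: w, u, v.
So |H| = 3.
Each predicate of arity r yields |H|^r ground atoms (one per choice of an r-tuple from H):
  Q: 3
Total ground atoms: 3.

3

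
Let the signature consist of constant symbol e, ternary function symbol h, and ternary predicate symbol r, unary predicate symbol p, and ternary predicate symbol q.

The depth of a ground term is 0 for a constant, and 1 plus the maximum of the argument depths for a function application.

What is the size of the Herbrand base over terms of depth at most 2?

First count ground terms of depth ≤ 2.
Count level by level. With function symbols h/3, the terms of depth ≤ k are the 1 constant together with each function applied to depth-≤(k−1) tuples, so N_k = 1 + N_{k-1}^3.
N_0 = 1
N_1 = 1 + 1^3 = 2
N_2 = 1 + 2^3 = 9
Explicitly: e, h(e, e, e), h(e, e, h(e, e, e)), h(e, h(e, e, e), e), h(e, h(e, e, e), h(e, e, e)), h(h(e, e, e), e, e), h(h(e, e, e), e, h(e, e, e)), h(h(e, e, e), h(e, e, e), e), h(h(e, e, e), h(e, e, e), h(e, e, e)).
So |H| = 9.
For each predicate symbol, the number of ground atoms is |H| raised to its arity; summing:
  r: 9^3 = 729;  p: 9;  q: 9^3 = 729
Total ground atoms: 729 + 9 + 729 = 1467.

1467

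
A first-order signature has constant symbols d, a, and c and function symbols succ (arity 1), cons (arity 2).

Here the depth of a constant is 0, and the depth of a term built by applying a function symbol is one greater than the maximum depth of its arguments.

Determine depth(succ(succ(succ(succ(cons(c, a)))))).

depth(cons(c, a)) = 1 + max(0, 0) = 1
depth(succ(cons(c, a))) = 1 + depth(cons(c, a)) = 1 + 1 = 2
depth(succ(succ(cons(c, a)))) = 1 + depth(succ(cons(c, a))) = 1 + 2 = 3
depth(succ(succ(succ(cons(c, a))))) = 1 + depth(succ(succ(cons(c, a)))) = 1 + 3 = 4
depth(succ(succ(succ(succ(cons(c, a)))))) = 1 + depth(succ(succ(succ(cons(c, a))))) = 1 + 4 = 5

5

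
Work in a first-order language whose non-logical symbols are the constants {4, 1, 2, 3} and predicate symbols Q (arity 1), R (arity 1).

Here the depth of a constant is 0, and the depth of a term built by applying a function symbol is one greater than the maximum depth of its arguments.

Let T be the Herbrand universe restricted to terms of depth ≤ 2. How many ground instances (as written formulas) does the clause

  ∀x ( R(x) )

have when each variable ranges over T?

4

Ground terms of depth ≤ 2:
  With no function symbols every ground term is a constant, so there are exactly 4 ground terms at every depth bound.
  N_0 = 4
  N_1 = 4
  N_2 = 4
  Explicitly: 4, 1, 2, 3.
So there are 4 ground terms available for substitution.
The clause has 1 distinct variable (x), which appears in the body. In the free term algebra distinct substitutions yield syntactically distinct ground instances.
Number of ground instances = 4.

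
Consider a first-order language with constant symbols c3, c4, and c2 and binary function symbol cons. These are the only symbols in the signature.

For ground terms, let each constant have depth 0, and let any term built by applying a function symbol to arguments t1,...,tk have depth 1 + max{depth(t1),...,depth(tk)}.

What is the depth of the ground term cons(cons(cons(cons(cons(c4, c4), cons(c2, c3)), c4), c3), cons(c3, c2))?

depth(cons(c4, c4)) = 1 + max(0, 0) = 1
depth(cons(c2, c3)) = 1 + max(0, 0) = 1
depth(cons(cons(c4, c4), cons(c2, c3))) = 1 + max(1, 1) = 2
depth(cons(cons(cons(c4, c4), cons(c2, c3)), c4)) = 1 + max(2, 0) = 3
depth(cons(cons(cons(cons(c4, c4), cons(c2, c3)), c4), c3)) = 1 + max(3, 0) = 4
depth(cons(c3, c2)) = 1 + max(0, 0) = 1
depth(cons(cons(cons(cons(cons(c4, c4), cons(c2, c3)), c4), c3), cons(c3, c2))) = 1 + max(4, 1) = 5

5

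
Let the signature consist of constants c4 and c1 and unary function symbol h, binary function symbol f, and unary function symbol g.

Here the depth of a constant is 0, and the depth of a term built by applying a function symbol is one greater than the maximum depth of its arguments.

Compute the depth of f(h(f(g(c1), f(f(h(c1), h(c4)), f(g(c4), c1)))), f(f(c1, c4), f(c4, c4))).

depth(g(c1)) = 1 + depth(c1) = 1 + 0 = 1
depth(h(c1)) = 1 + depth(c1) = 1 + 0 = 1
depth(h(c4)) = 1 + depth(c4) = 1 + 0 = 1
depth(f(h(c1), h(c4))) = 1 + max(1, 1) = 2
depth(g(c4)) = 1 + depth(c4) = 1 + 0 = 1
depth(f(g(c4), c1)) = 1 + max(1, 0) = 2
depth(f(f(h(c1), h(c4)), f(g(c4), c1))) = 1 + max(2, 2) = 3
depth(f(g(c1), f(f(h(c1), h(c4)), f(g(c4), c1)))) = 1 + max(1, 3) = 4
depth(h(f(g(c1), f(f(h(c1), h(c4)), f(g(c4), c1))))) = 1 + depth(f(g(c1), f(f(h(c1), h(c4)), f(g(c4), c1)))) = 1 + 4 = 5
depth(f(c1, c4)) = 1 + max(0, 0) = 1
depth(f(c4, c4)) = 1 + max(0, 0) = 1
depth(f(f(c1, c4), f(c4, c4))) = 1 + max(1, 1) = 2
depth(f(h(f(g(c1), f(f(h(c1), h(c4)), f(g(c4), c1)))), f(f(c1, c4), f(c4, c4)))) = 1 + max(5, 2) = 6

6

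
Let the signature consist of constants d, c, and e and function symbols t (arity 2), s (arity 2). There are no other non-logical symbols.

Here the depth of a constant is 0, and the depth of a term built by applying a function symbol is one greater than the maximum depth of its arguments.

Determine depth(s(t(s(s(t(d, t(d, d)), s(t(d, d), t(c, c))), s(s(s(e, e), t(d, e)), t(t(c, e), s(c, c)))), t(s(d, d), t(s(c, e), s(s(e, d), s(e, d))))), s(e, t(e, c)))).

depth(t(d, d)) = 1 + max(0, 0) = 1
depth(t(d, t(d, d))) = 1 + max(0, 1) = 2
depth(t(c, c)) = 1 + max(0, 0) = 1
depth(s(t(d, d), t(c, c))) = 1 + max(1, 1) = 2
depth(s(t(d, t(d, d)), s(t(d, d), t(c, c)))) = 1 + max(2, 2) = 3
depth(s(e, e)) = 1 + max(0, 0) = 1
depth(t(d, e)) = 1 + max(0, 0) = 1
depth(s(s(e, e), t(d, e))) = 1 + max(1, 1) = 2
depth(t(c, e)) = 1 + max(0, 0) = 1
depth(s(c, c)) = 1 + max(0, 0) = 1
depth(t(t(c, e), s(c, c))) = 1 + max(1, 1) = 2
depth(s(s(s(e, e), t(d, e)), t(t(c, e), s(c, c)))) = 1 + max(2, 2) = 3
depth(s(s(t(d, t(d, d)), s(t(d, d), t(c, c))), s(s(s(e, e), t(d, e)), t(t(c, e), s(c, c))))) = 1 + max(3, 3) = 4
depth(s(d, d)) = 1 + max(0, 0) = 1
depth(s(c, e)) = 1 + max(0, 0) = 1
depth(s(e, d)) = 1 + max(0, 0) = 1
depth(s(s(e, d), s(e, d))) = 1 + max(1, 1) = 2
depth(t(s(c, e), s(s(e, d), s(e, d)))) = 1 + max(1, 2) = 3
depth(t(s(d, d), t(s(c, e), s(s(e, d), s(e, d))))) = 1 + max(1, 3) = 4
depth(t(s(s(t(d, t(d, d)), s(t(d, d), t(c, c))), s(s(s(e, e), t(d, e)), t(t(c, e), s(c, c)))), t(s(d, d), t(s(c, e), s(s(e, d), s(e, d)))))) = 1 + max(4, 4) = 5
depth(t(e, c)) = 1 + max(0, 0) = 1
depth(s(e, t(e, c))) = 1 + max(0, 1) = 2
depth(s(t(s(s(t(d, t(d, d)), s(t(d, d), t(c, c))), s(s(s(e, e), t(d, e)), t(t(c, e), s(c, c)))), t(s(d, d), t(s(c, e), s(s(e, d), s(e, d))))), s(e, t(e, c)))) = 1 + max(5, 2) = 6

6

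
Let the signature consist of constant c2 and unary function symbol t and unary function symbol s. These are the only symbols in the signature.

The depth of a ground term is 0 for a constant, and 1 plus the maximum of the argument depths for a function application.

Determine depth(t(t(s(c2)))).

3

depth(s(c2)) = 1 + depth(c2) = 1 + 0 = 1
depth(t(s(c2))) = 1 + depth(s(c2)) = 1 + 1 = 2
depth(t(t(s(c2)))) = 1 + depth(t(s(c2))) = 1 + 2 = 3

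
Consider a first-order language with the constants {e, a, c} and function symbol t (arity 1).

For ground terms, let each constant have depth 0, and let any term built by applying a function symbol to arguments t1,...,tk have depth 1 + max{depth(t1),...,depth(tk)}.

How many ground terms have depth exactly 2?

3

Count level by level. With function symbols t/1, the terms of depth ≤ k are the 3 constants together with each function applied to depth-≤(k−1) tuples, so N_k = 3 + N_{k-1}.
N_0 = 3
N_1 = 3 + 3 = 6
N_2 = 3 + 6 = 9
Terms of depth exactly 2: N_2 − N_1 = 9 − 6 = 3.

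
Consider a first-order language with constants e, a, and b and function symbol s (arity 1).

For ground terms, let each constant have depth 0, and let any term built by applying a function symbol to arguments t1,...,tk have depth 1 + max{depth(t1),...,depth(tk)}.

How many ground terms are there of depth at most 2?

If N_k denotes the number of depth-≤k ground terms, the 3 constants give N_0 = 3, and each function symbol of arity r contributes N_{k-1}^r new terms at level k: N_k = 3 + N_{k-1}.
N_0 = 3
N_1 = 3 + 3 = 6
N_2 = 3 + 6 = 9
Explicitly: e, a, b, s(e), s(a), s(b), s(s(e)), s(s(a)), s(s(b)).

9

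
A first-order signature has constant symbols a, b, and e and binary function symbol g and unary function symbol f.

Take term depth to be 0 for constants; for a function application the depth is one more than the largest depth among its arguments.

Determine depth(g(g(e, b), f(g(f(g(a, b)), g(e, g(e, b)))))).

5

depth(g(e, b)) = 1 + max(0, 0) = 1
depth(g(a, b)) = 1 + max(0, 0) = 1
depth(f(g(a, b))) = 1 + depth(g(a, b)) = 1 + 1 = 2
depth(g(e, g(e, b))) = 1 + max(0, 1) = 2
depth(g(f(g(a, b)), g(e, g(e, b)))) = 1 + max(2, 2) = 3
depth(f(g(f(g(a, b)), g(e, g(e, b))))) = 1 + depth(g(f(g(a, b)), g(e, g(e, b)))) = 1 + 3 = 4
depth(g(g(e, b), f(g(f(g(a, b)), g(e, g(e, b)))))) = 1 + max(1, 4) = 5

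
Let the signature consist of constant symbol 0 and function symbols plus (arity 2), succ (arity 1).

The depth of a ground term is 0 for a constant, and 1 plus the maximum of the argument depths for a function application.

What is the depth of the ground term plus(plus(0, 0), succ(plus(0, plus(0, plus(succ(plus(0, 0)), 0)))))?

depth(plus(0, 0)) = 1 + max(0, 0) = 1
depth(succ(plus(0, 0))) = 1 + depth(plus(0, 0)) = 1 + 1 = 2
depth(plus(succ(plus(0, 0)), 0)) = 1 + max(2, 0) = 3
depth(plus(0, plus(succ(plus(0, 0)), 0))) = 1 + max(0, 3) = 4
depth(plus(0, plus(0, plus(succ(plus(0, 0)), 0)))) = 1 + max(0, 4) = 5
depth(succ(plus(0, plus(0, plus(succ(plus(0, 0)), 0))))) = 1 + depth(plus(0, plus(0, plus(succ(plus(0, 0)), 0)))) = 1 + 5 = 6
depth(plus(plus(0, 0), succ(plus(0, plus(0, plus(succ(plus(0, 0)), 0)))))) = 1 + max(1, 6) = 7

7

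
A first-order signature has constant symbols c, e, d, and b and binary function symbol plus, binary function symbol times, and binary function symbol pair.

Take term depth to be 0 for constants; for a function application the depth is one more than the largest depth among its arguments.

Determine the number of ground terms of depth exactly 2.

Write N_k for the number of ground terms of depth ≤ k. A term of depth ≤ k is either a constant or a function symbol applied to arguments of depth ≤ k−1, so N_k = 4 + N_{k-1}^2 + N_{k-1}^2 + N_{k-1}^2.
N_0 = 4
N_1 = 4 + 4^2 + 4^2 + 4^2 = 52
N_2 = 4 + 52^2 + 52^2 + 52^2 = 8116
Terms of depth exactly 2: N_2 − N_1 = 8116 − 52 = 8064.

8064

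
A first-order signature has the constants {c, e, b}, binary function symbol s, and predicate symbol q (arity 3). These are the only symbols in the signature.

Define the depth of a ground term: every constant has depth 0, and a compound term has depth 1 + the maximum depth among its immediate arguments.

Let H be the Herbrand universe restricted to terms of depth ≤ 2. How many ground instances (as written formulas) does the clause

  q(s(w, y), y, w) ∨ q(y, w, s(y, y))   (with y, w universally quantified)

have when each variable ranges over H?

Ground terms of depth ≤ 2:
  Write N_k for the number of ground terms of depth ≤ k. A term of depth ≤ k is either a constant or a function symbol applied to arguments of depth ≤ k−1, so N_k = 3 + N_{k-1}^2.
  N_0 = 3
  N_1 = 3 + 3^2 = 12
  N_2 = 3 + 12^2 = 147
So there are 147 ground terms available for substitution.
Each of y, w ranges independently over the available ground terms, and distinct assignments produce distinct instances.
Number of ground instances = 147^2 = 21609.

21609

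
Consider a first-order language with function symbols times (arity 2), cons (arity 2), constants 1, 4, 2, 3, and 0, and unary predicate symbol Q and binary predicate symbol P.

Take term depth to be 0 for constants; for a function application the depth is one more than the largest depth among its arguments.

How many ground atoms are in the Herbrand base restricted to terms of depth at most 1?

3080

First count ground terms of depth ≤ 1.
Let N_k = |{terms of depth ≤ k}|. Then N_0 = 5 and N_k = 5 + N_{k-1}^2 + N_{k-1}^2 for k ≥ 1 (one summand per function symbol, arity giving the exponent).
N_0 = 5
N_1 = 5 + 5^2 + 5^2 = 55
So |H| = 55.
Each predicate of arity r yields |H|^r ground atoms (one per choice of an r-tuple from H):
  Q: 55;  P: 55^2 = 3025
Total ground atoms: 55 + 3025 = 3080.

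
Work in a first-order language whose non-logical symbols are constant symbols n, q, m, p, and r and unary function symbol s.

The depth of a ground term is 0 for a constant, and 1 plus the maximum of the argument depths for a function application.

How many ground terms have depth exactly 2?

Count level by level. With function symbols s/1, the terms of depth ≤ k are the 5 constants together with each function applied to depth-≤(k−1) tuples, so N_k = 5 + N_{k-1}.
N_0 = 5
N_1 = 5 + 5 = 10
N_2 = 5 + 10 = 15
Terms of depth exactly 2: N_2 − N_1 = 15 − 10 = 5.

5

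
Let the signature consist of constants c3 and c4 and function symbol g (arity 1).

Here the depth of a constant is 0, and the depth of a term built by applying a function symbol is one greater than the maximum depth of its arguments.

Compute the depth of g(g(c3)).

2

depth(g(c3)) = 1 + depth(c3) = 1 + 0 = 1
depth(g(g(c3))) = 1 + depth(g(c3)) = 1 + 1 = 2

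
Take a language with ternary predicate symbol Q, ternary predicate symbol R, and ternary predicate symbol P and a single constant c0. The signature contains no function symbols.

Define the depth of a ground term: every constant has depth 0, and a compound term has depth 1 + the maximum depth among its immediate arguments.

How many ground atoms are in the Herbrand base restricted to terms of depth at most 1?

3

First count ground terms of depth ≤ 1.
With no function symbols every ground term is a constant, so there is exactly 1 ground term at every depth bound.
N_0 = 1
N_1 = 1
Explicitly: c0.
So |H| = 1.
For each predicate symbol, the number of ground atoms is |H| raised to its arity; summing:
  Q: 1^3 = 1;  R: 1^3 = 1;  P: 1^3 = 1
Total ground atoms: 1 + 1 + 1 = 3.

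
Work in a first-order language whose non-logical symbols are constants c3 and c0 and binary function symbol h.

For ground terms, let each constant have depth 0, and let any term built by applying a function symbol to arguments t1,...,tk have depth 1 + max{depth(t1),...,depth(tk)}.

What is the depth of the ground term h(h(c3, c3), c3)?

depth(h(c3, c3)) = 1 + max(0, 0) = 1
depth(h(h(c3, c3), c3)) = 1 + max(1, 0) = 2

2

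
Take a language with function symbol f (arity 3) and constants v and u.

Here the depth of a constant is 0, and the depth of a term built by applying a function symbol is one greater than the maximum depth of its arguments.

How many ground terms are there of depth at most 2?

1002

If N_k denotes the number of depth-≤k ground terms, the 2 constants give N_0 = 2, and each function symbol of arity r contributes N_{k-1}^r new terms at level k: N_k = 2 + N_{k-1}^3.
N_0 = 2
N_1 = 2 + 2^3 = 10
N_2 = 2 + 10^3 = 1002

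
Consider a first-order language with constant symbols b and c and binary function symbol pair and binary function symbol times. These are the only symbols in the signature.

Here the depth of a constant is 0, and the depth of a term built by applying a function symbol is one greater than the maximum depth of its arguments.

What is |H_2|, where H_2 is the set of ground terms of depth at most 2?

Write N_k for the number of ground terms of depth ≤ k. A term of depth ≤ k is either a constant or a function symbol applied to arguments of depth ≤ k−1, so N_k = 2 + N_{k-1}^2 + N_{k-1}^2.
N_0 = 2
N_1 = 2 + 2^2 + 2^2 = 10
N_2 = 2 + 10^2 + 10^2 = 202

202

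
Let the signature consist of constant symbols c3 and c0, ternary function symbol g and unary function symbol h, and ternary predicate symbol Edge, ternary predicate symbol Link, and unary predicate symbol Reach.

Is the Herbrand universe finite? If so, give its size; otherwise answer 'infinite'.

infinite

The signature has at least one function symbol (g, arity 3) and at least one constant (c3).
Iterating g gives infinitely many distinct ground terms: c3, g(c3, c3, c3), g(g(c3, c3, c3), g(c3, c3, c3), g(c3, c3, c3)), ...
So the Herbrand universe is infinite.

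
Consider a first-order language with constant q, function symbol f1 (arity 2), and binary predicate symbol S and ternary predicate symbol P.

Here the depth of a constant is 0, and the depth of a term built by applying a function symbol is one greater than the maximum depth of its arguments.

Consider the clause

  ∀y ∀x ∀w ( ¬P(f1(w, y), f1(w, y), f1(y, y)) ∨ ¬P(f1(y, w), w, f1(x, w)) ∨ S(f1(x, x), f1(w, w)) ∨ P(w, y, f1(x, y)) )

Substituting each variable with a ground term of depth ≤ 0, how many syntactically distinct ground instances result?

1

Ground terms of depth ≤ 0:
  Count level by level. With function symbols f1/2, the terms of depth ≤ k are the 1 constant together with each function applied to depth-≤(k−1) tuples, so N_k = 1 + N_{k-1}^2.
  N_0 = 1
So there is exactly 1 ground term available for substitution.
The body mentions every one of the 3 quantified variables; since ground terms form a free algebra, no two substitutions collapse to the same formula.
Number of ground instances = 1^3 = 1.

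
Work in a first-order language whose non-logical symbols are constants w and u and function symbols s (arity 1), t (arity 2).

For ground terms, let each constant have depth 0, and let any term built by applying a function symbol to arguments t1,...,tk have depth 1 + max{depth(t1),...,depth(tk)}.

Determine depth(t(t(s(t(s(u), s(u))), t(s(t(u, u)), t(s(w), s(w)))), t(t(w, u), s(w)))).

depth(s(u)) = 1 + depth(u) = 1 + 0 = 1
depth(t(s(u), s(u))) = 1 + max(1, 1) = 2
depth(s(t(s(u), s(u)))) = 1 + depth(t(s(u), s(u))) = 1 + 2 = 3
depth(t(u, u)) = 1 + max(0, 0) = 1
depth(s(t(u, u))) = 1 + depth(t(u, u)) = 1 + 1 = 2
depth(s(w)) = 1 + depth(w) = 1 + 0 = 1
depth(t(s(w), s(w))) = 1 + max(1, 1) = 2
depth(t(s(t(u, u)), t(s(w), s(w)))) = 1 + max(2, 2) = 3
depth(t(s(t(s(u), s(u))), t(s(t(u, u)), t(s(w), s(w))))) = 1 + max(3, 3) = 4
depth(t(w, u)) = 1 + max(0, 0) = 1
depth(t(t(w, u), s(w))) = 1 + max(1, 1) = 2
depth(t(t(s(t(s(u), s(u))), t(s(t(u, u)), t(s(w), s(w)))), t(t(w, u), s(w)))) = 1 + max(4, 2) = 5

5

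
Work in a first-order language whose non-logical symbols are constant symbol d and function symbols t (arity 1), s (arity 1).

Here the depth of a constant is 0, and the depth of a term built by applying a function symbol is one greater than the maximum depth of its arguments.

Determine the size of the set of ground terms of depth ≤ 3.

15

If N_k denotes the number of depth-≤k ground terms, the 1 constant gives N_0 = 1, and each function symbol of arity r contributes N_{k-1}^r new terms at level k: N_k = 1 + N_{k-1} + N_{k-1}.
N_0 = 1
N_1 = 1 + 1 + 1 = 3
N_2 = 1 + 3 + 3 = 7
N_3 = 1 + 7 + 7 = 15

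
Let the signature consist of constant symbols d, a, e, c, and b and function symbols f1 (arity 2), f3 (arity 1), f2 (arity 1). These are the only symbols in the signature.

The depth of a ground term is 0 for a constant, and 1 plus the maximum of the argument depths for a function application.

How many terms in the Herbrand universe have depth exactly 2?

1645

Let N_k = |{terms of depth ≤ k}|. Then N_0 = 5 and N_k = 5 + N_{k-1}^2 + N_{k-1} + N_{k-1} for k ≥ 1 (one summand per function symbol, arity giving the exponent).
N_0 = 5
N_1 = 5 + 5^2 + 5 + 5 = 40
N_2 = 5 + 40^2 + 40 + 40 = 1685
Terms of depth exactly 2: N_2 − N_1 = 1685 − 40 = 1645.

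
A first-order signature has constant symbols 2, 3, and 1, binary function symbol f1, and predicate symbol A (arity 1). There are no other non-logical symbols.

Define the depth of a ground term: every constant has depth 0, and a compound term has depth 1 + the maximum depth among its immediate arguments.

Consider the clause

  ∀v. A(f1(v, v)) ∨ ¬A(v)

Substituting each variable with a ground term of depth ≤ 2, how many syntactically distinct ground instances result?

Ground terms of depth ≤ 2:
  Let N_k = |{terms of depth ≤ k}|. Then N_0 = 3 and N_k = 3 + N_{k-1}^2 for k ≥ 1 (one summand per function symbol, arity giving the exponent).
  N_0 = 3
  N_1 = 3 + 3^2 = 12
  N_2 = 3 + 12^2 = 147
So there are 147 ground terms available for substitution.
There is 1 variable to instantiate (v),  occurring in at least one literal, so different choices give different ground instances.
Number of ground instances = 147.

147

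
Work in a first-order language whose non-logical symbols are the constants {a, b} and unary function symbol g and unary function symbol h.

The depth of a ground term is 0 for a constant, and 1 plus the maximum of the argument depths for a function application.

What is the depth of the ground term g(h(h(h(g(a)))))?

depth(g(a)) = 1 + depth(a) = 1 + 0 = 1
depth(h(g(a))) = 1 + depth(g(a)) = 1 + 1 = 2
depth(h(h(g(a)))) = 1 + depth(h(g(a))) = 1 + 2 = 3
depth(h(h(h(g(a))))) = 1 + depth(h(h(g(a)))) = 1 + 3 = 4
depth(g(h(h(h(g(a)))))) = 1 + depth(h(h(h(g(a))))) = 1 + 4 = 5

5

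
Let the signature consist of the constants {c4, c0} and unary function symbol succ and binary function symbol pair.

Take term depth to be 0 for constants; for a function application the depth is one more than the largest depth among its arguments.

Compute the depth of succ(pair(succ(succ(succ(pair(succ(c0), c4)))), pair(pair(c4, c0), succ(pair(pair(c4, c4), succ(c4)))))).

7

depth(succ(c0)) = 1 + depth(c0) = 1 + 0 = 1
depth(pair(succ(c0), c4)) = 1 + max(1, 0) = 2
depth(succ(pair(succ(c0), c4))) = 1 + depth(pair(succ(c0), c4)) = 1 + 2 = 3
depth(succ(succ(pair(succ(c0), c4)))) = 1 + depth(succ(pair(succ(c0), c4))) = 1 + 3 = 4
depth(succ(succ(succ(pair(succ(c0), c4))))) = 1 + depth(succ(succ(pair(succ(c0), c4)))) = 1 + 4 = 5
depth(pair(c4, c0)) = 1 + max(0, 0) = 1
depth(pair(c4, c4)) = 1 + max(0, 0) = 1
depth(succ(c4)) = 1 + depth(c4) = 1 + 0 = 1
depth(pair(pair(c4, c4), succ(c4))) = 1 + max(1, 1) = 2
depth(succ(pair(pair(c4, c4), succ(c4)))) = 1 + depth(pair(pair(c4, c4), succ(c4))) = 1 + 2 = 3
depth(pair(pair(c4, c0), succ(pair(pair(c4, c4), succ(c4))))) = 1 + max(1, 3) = 4
depth(pair(succ(succ(succ(pair(succ(c0), c4)))), pair(pair(c4, c0), succ(pair(pair(c4, c4), succ(c4)))))) = 1 + max(5, 4) = 6
depth(succ(pair(succ(succ(succ(pair(succ(c0), c4)))), pair(pair(c4, c0), succ(pair(pair(c4, c4), succ(c4))))))) = 1 + depth(pair(succ(succ(succ(pair(succ(c0), c4)))), pair(pair(c4, c0), succ(pair(pair(c4, c4), succ(c4)))))) = 1 + 6 = 7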